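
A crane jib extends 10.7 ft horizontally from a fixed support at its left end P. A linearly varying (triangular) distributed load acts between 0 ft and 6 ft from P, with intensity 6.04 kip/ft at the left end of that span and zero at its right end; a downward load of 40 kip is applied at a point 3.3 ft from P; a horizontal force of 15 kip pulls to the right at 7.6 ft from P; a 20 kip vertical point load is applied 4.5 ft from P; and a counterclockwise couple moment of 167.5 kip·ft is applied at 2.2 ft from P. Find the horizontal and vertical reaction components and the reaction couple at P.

Resultant of the triangular load: ½ × 6.04 × 6 = 18.12 kip, acting at 2 ft from P (one-third of the span from the peak).
ΣF_x = 0: P_x + 15 = 0 → P_x = -15.00 kip.
ΣF_y = 0: P_y − ½·6.04·6 − 40 − 20 = 0 → P_y = 78.12 kip.
ΣM about P: M_P − (½·6.04·6)·2 − 40·3.3 − 20·4.5 + 167.5 = 0 → M_P = 90.74 kip·ft.

P_x = -15.00 kip, P_y = 78.12 kip, M_P = 90.74 kip·ft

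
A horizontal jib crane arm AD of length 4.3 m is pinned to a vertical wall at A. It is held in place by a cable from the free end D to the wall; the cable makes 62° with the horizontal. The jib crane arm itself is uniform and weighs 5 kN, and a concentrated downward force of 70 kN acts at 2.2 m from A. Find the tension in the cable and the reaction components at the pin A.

ΣM about A: T·sin62°·4.3 − 5·2.15 − 70·2.2 = 0 → T = 164.75/(4.3·0.882948) = 43.3932 ≈ 43.39 kN.
ΣF_x = 0: A_x − T·cos62° = 0 → A_x = 43.3932 × 0.469472 = 20.37 kN.
ΣF_y = 0: A_y + T·sin62° − 5 − 70 = 0 → A_y = 75 − 43.3932 × 0.882948 = 36.69 kN.

T = 43.39 kN, A_x = 20.37 kN, A_y = 36.69 kN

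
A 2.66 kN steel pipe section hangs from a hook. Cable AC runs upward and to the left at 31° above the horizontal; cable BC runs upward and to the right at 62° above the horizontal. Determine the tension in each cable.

ΣF_x = 0: −T_AC·cos31° + T_BC·cos62° = 0 → T_BC = 1.82581·T_AC.
ΣF_y = 0: T_AC·sin31° + T_BC·sin62° = 2.66.
Substitute: T_AC·(0.515038 + 1.82581·0.882948) = 2.66 → T_AC = 1.25051 ≈ 1.251 kN.
Then T_BC = 1.82581 × 1.25051 = 2.283 kN.

T_AC = 1.251 kN, T_BC = 2.283 kN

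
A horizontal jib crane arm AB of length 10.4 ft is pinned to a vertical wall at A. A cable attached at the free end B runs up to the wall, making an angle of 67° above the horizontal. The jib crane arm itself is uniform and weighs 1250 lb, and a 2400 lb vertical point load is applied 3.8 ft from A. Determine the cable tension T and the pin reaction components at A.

T = 1632 lb, A_x = 637.5 lb, A_y = 2148 lb

ΣM about A: T·sin67°·10.4 − 1250·5.2 − 2400·3.8 = 0 → T = 15620/(10.4·0.920505) = 1631.63 ≈ 1632 lb.
ΣF_x = 0: A_x − T·cos67° = 0 → A_x = 1631.63 × 0.390731 = 637.5 lb.
ΣF_y = 0: A_y + T·sin67° − 1250 − 2400 = 0 → A_y = 3650 − 1631.63 × 0.920505 = 2148 lb.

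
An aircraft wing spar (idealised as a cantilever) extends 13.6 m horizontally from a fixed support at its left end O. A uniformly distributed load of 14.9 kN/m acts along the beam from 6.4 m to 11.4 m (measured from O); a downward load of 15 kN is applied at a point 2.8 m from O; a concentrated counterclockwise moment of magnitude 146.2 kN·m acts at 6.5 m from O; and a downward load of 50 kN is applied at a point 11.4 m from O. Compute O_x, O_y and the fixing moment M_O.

Resultant of the distributed load: 14.9 × 5 = 74.5 kN at 8.9 m from O.
ΣF_x = 0: O_x = 0.
ΣF_y = 0: O_y − 14.9·5 − 15 − 50 = 0 → O_y = 139.5 kN.
ΣM about O: M_O − (14.9·5)·8.9 − 15·2.8 + 146.2 − 50·11.4 = 0 → M_O = 1129 kN·m.

O_x = 0, O_y = 139.5 kN, M_O = 1129 kN·m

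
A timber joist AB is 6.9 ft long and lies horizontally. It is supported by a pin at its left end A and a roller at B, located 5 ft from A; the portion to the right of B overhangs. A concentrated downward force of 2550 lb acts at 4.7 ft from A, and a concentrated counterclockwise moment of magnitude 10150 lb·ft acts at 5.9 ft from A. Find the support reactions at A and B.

Moments about A: B_y·5 − 2550·4.7 + 10150 = 0 → B_y = 1835/5 = 367.0 lb.
ΣF_y = 0: A_y + 367 − 2550 = 0 → A_y = 2183 lb.
ΣF_x = 0: no horizontal applied forces, so A_x = 0.

A_x = 0, A_y = 2183 lb, B_y = 367.0 lb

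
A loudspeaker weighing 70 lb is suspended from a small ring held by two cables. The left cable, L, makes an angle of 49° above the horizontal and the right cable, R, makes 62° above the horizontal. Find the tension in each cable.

ΣF_x = 0: −T_L·cos49° + T_R·cos62° = 0 → T_R = 1.39744·T_L.
ΣF_y = 0: T_L·sin49° + T_R·sin62° = 70.
Substitute: T_L·(0.75471 + 1.39744·0.882948) = 70 → T_L = 35.2011 ≈ 35.20 lb.
Then T_R = 1.39744 × 35.2011 = 49.19 lb.

T_L = 35.20 lb, T_R = 49.19 lb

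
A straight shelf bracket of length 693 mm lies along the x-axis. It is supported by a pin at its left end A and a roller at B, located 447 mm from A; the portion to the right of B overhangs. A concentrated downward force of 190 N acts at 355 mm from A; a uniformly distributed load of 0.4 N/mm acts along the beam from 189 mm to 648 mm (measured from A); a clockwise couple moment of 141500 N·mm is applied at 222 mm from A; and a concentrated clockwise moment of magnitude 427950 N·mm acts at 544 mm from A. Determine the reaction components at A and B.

Resultant of the distributed load: 0.4 × 459 = 183.6 N at 418.5 mm from A.
Moments about A: B_y·447 − 190·355 − (0.4·459)·418.5 − 141500 − 427950 = 0 → B_y = 713736.6/447 = 1596.73 ≈ 1597 N.
ΣF_y = 0: A_y + 1596.73 − 190 − 0.4·459 = 0 → A_y = -1223 N.
ΣF_x = 0: no horizontal applied forces, so A_x = 0.

A_x = 0, A_y = -1223 N, B_y = 1597 N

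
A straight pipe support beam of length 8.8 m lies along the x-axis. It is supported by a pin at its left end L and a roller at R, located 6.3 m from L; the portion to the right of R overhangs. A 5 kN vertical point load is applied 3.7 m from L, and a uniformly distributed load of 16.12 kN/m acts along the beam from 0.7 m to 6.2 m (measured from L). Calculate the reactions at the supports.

L_x = 0, L_y = 42.17 kN, R_y = 51.49 kN

Resultant of the distributed load: 16.12 × 5.5 = 88.66 kN at 3.45 m from L.
Taking moments about L: R_y·6.3 − 5·3.7 − (16.12·5.5)·3.45 = 0 → R_y = 324.377/6.3 = 51.4884 ≈ 51.49 kN.
ΣF_y = 0: L_y + 51.4884 − 5 − 16.12·5.5 = 0 → L_y = 42.17 kN.
ΣF_x = 0: no horizontal applied forces, so L_x = 0.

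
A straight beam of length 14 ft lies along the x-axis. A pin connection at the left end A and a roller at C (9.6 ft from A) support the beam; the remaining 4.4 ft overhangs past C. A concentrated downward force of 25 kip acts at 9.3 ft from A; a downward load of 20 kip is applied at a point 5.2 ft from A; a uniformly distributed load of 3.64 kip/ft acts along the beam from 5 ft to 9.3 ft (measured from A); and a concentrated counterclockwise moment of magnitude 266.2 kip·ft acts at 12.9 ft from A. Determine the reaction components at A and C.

A_x = 0, A_y = 41.67 kip, C_y = 18.98 kip

Resultant of the distributed load: 3.64 × 4.3 = 15.652 kip at 7.15 ft from A.
Moments about A: C_y·9.6 − 25·9.3 − 20·5.2 − (3.64·4.3)·7.15 + 266.2 = 0 → C_y = 182.2118/9.6 = 18.9804 ≈ 18.98 kip.
ΣF_y = 0: A_y + 18.9804 − 25 − 20 − 3.64·4.3 = 0 → A_y = 41.67 kip.
ΣF_x = 0: no horizontal applied forces, so A_x = 0.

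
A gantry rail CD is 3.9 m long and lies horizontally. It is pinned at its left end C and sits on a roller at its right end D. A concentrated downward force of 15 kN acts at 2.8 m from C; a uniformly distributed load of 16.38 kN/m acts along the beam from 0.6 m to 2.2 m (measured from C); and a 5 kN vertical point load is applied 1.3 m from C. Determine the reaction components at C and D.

Resultant of the distributed load: 16.38 × 1.6 = 26.208 kN at 1.4 m from C.
ΣM about C: D_y·3.9 − 15·2.8 − (16.38·1.6)·1.4 − 5·1.3 = 0 → D_y = 85.1912/3.9 = 21.8439 ≈ 21.84 kN.
ΣF_y = 0: C_y + 21.8439 − 15 − 16.38·1.6 − 5 = 0 → C_y = 24.36 kN.
ΣF_x = 0: no horizontal applied forces, so C_x = 0.

C_x = 0, C_y = 24.36 kN, D_y = 21.84 kN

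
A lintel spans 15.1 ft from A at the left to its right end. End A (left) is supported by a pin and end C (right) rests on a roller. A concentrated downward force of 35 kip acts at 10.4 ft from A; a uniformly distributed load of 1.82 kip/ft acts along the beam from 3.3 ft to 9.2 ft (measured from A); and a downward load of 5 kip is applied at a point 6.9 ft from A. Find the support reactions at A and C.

Resultant of the distributed load: 1.82 × 5.9 = 10.738 kip at 6.25 ft from A.
Taking moments about A: C_y·15.1 − 35·10.4 − (1.82·5.9)·6.25 − 5·6.9 = 0 → C_y = 465.6125/15.1 = 30.8353 ≈ 30.84 kip.
ΣF_y = 0: A_y + 30.8353 − 35 − 1.82·5.9 − 5 = 0 → A_y = 19.90 kip.
ΣF_x = 0: no horizontal applied forces, so A_x = 0.

A_x = 0, A_y = 19.90 kip, C_y = 30.84 kip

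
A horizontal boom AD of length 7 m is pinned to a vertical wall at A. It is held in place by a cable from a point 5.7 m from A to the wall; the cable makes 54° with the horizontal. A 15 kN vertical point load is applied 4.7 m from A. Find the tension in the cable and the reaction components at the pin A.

T = 15.29 kN, A_x = 8.986 kN, A_y = 2.632 kN

ΣM about A: T·sin54°·5.7 − 15·4.7 = 0 → T = 70.5/(5.7·0.809017) = 15.2882 ≈ 15.29 kN.
ΣF_x = 0: A_x − T·cos54° = 0 → A_x = 15.2882 × 0.587785 = 8.986 kN.
ΣF_y = 0: A_y + T·sin54° − 15 = 0 → A_y = 15 − 15.2882 × 0.809017 = 2.632 kN.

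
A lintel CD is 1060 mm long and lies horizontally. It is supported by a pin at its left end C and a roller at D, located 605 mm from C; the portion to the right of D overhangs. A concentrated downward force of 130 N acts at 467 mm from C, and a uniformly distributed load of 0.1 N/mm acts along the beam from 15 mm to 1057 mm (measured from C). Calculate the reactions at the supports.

Resultant of the distributed load: 0.1 × 1042 = 104.2 N at 536 mm from C.
Moments about C: D_y·605 − 130·467 − (0.1·1042)·536 = 0 → D_y = 116561.2/605 = 192.663 ≈ 192.7 N.
ΣF_y = 0: C_y + 192.663 − 130 − 0.1·1042 = 0 → C_y = 41.54 N.
ΣF_x = 0: no horizontal applied forces, so C_x = 0.

C_x = 0, C_y = 41.54 N, D_y = 192.7 N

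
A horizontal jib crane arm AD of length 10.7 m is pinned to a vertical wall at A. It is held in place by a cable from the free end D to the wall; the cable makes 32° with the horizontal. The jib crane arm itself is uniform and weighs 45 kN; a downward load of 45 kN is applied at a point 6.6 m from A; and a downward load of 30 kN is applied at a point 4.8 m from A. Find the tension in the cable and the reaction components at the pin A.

ΣM about A: T·sin32°·10.7 − 45·5.35 − 45·6.6 − 30·4.8 = 0 → T = 681.75/(10.7·0.529919) = 120.235 ≈ 120.2 kN.
ΣF_x = 0: A_x − T·cos32° = 0 → A_x = 120.235 × 0.848048 = 102.0 kN.
ΣF_y = 0: A_y + T·sin32° − 45 − 45 − 30 = 0 → A_y = 120 − 120.235 × 0.529919 = 56.29 kN.

T = 120.2 kN, A_x = 102.0 kN, A_y = 56.29 kN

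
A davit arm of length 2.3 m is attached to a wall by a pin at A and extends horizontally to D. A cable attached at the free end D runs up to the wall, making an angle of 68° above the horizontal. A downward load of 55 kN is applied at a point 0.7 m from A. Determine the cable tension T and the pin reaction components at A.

T = 18.05 kN, A_x = 6.763 kN, A_y = 38.26 kN

ΣM about A: T·sin68°·2.3 − 55·0.7 = 0 → T = 38.5/(2.3·0.927184) = 18.0537 ≈ 18.05 kN.
ΣF_x = 0: A_x − T·cos68° = 0 → A_x = 18.0537 × 0.374607 = 6.763 kN.
ΣF_y = 0: A_y + T·sin68° − 55 = 0 → A_y = 55 − 18.0537 × 0.927184 = 38.26 kN.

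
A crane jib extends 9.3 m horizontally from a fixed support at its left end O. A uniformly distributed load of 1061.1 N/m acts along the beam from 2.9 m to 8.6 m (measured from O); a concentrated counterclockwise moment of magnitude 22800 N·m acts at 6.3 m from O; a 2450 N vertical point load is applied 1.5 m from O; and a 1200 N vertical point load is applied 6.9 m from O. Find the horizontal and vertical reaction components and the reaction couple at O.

Resultant of the distributed load: 1061.1 × 5.7 = 6048.27 N at 5.75 m from O.
ΣF_x = 0: O_x = 0.
ΣF_y = 0: O_y − 1061.1·5.7 − 2450 − 1200 = 0 → O_y = 9698 N.
ΣM about O: M_O − (1061.1·5.7)·5.75 + 22800 − 2450·1.5 − 1200·6.9 = 0 → M_O = 23930 N·m.

O_x = 0, O_y = 9698 N, M_O = 23930 N·m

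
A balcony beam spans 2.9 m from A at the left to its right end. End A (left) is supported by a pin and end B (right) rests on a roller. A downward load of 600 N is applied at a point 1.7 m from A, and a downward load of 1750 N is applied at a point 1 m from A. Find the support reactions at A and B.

Taking moments about A: B_y·2.9 − 600·1.7 − 1750·1 = 0 → B_y = 2770/2.9 = 955.172 ≈ 955.2 N.
ΣF_y = 0: A_y + 955.172 − 600 − 1750 = 0 → A_y = 1395 N.
ΣF_x = 0: no horizontal applied forces, so A_x = 0.

A_x = 0, A_y = 1395 N, B_y = 955.2 N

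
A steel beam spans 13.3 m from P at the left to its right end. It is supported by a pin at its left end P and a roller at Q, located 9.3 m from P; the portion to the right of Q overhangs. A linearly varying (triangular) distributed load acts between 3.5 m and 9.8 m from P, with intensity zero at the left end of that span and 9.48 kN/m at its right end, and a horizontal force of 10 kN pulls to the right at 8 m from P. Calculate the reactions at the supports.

Resultant of the triangular load: ½ × 9.48 × 6.3 = 29.862 kN, acting at 7.7 m from P (one-third of the span from the peak).
ΣM about P: Q_y·9.3 − (½·9.48·6.3)·7.7 = 0 → Q_y = 229.9374/9.3 = 24.7245 ≈ 24.72 kN.
ΣF_y = 0: P_y + 24.7245 − ½·9.48·6.3 = 0 → P_y = 5.138 kN.
ΣF_x = 0: P_x + 10 = 0 → P_x = -10.00 kN.

P_x = -10.00 kN, P_y = 5.138 kN, Q_y = 24.72 kN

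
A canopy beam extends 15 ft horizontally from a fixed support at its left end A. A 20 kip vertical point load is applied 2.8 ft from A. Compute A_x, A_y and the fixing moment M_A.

A_x = 0, A_y = 20.00 kip, M_A = 56.00 kip·ft

ΣF_x = 0: A_x = 0.
ΣF_y = 0: A_y − 20 = 0 → A_y = 20.00 kip.
ΣM about A: M_A − 20·2.8 = 0 → M_A = 56.00 kip·ft.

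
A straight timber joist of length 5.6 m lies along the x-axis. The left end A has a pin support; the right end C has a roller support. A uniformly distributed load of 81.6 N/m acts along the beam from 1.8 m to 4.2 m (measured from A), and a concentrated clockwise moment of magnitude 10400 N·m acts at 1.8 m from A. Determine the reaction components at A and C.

A_x = 0, A_y = -1766 N, C_y = 1962 N

Resultant of the distributed load: 81.6 × 2.4 = 195.84 N at 3 m from A.
Moments about A: C_y·5.6 − (81.6·2.4)·3 − 10400 = 0 → C_y = 10987.52/5.6 = 1962.06 ≈ 1962 N.
ΣF_y = 0: A_y + 1962.06 − 81.6·2.4 = 0 → A_y = -1766 N.
ΣF_x = 0: no horizontal applied forces, so A_x = 0.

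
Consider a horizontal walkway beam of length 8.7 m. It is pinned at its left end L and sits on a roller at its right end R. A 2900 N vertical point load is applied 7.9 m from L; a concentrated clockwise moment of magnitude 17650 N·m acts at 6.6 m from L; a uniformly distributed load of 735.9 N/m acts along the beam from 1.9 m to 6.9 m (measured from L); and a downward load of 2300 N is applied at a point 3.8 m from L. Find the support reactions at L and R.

Resultant of the distributed load: 735.9 × 5 = 3679.5 N at 4.4 m from L.
Taking moments about L: R_y·8.7 − 2900·7.9 − 17650 − (735.9·5)·4.4 − 2300·3.8 = 0 → R_y = 65489.8/8.7 = 7527.56 ≈ 7528 N.
ΣF_y = 0: L_y + 7527.56 − 2900 − 735.9·5 − 2300 = 0 → L_y = 1352 N.
ΣF_x = 0: no horizontal applied forces, so L_x = 0.

L_x = 0, L_y = 1352 N, R_y = 7528 N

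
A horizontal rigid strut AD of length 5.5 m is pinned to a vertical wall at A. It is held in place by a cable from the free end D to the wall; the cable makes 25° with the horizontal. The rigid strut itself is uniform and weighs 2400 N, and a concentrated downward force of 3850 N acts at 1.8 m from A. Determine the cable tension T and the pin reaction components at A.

ΣM about A: T·sin25°·5.5 − 2400·2.75 − 3850·1.8 = 0 → T = 13530/(5.5·0.422618) = 5820.86 ≈ 5821 N.
ΣF_x = 0: A_x − T·cos25° = 0 → A_x = 5820.86 × 0.906308 = 5275 N.
ΣF_y = 0: A_y + T·sin25° − 2400 − 3850 = 0 → A_y = 6250 − 5820.86 × 0.422618 = 3790 N.

T = 5821 N, A_x = 5275 N, A_y = 3790 N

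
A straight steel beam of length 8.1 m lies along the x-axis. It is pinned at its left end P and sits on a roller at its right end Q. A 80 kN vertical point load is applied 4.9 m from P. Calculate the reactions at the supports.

Taking moments about P: Q_y·8.1 − 80·4.9 = 0 → Q_y = 392/8.1 = 48.3951 ≈ 48.40 kN.
ΣF_y = 0: P_y + 48.3951 − 80 = 0 → P_y = 31.60 kN.
ΣF_x = 0: no horizontal applied forces, so P_x = 0.

P_x = 0, P_y = 31.60 kN, Q_y = 48.40 kN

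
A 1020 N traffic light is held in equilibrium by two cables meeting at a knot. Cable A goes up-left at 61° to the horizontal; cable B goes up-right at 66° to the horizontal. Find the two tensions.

ΣF_x = 0: −T_A·cos61° + T_B·cos66° = 0 → T_B = 1.19195·T_A.
ΣF_y = 0: T_A·sin61° + T_B·sin66° = 1020.
Substitute: T_A·(0.87462 + 1.19195·0.913545) = 1020 → T_A = 519.475 ≈ 519.5 N.
Then T_B = 1.19195 × 519.475 = 619.2 N.

T_A = 519.5 N, T_B = 619.2 N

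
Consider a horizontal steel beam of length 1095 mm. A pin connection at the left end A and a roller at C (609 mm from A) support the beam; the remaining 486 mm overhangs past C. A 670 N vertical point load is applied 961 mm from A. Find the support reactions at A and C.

A_x = 0, A_y = -387.3 N, C_y = 1057 N

Taking moments about A: C_y·609 − 670·961 = 0 → C_y = 643870/609 = 1057.26 ≈ 1057 N.
ΣF_y = 0: A_y + 1057.26 − 670 = 0 → A_y = -387.3 N.
ΣF_x = 0: no horizontal applied forces, so A_x = 0.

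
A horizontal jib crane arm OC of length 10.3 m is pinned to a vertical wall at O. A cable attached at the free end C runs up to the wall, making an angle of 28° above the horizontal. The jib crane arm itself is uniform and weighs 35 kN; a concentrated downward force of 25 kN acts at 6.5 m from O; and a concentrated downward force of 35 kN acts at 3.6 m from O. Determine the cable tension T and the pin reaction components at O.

ΣM about O: T·sin28°·10.3 − 35·5.15 − 25·6.5 − 35·3.6 = 0 → T = 468.75/(10.3·0.469472) = 96.9381 ≈ 96.94 kN.
ΣF_x = 0: O_x − T·cos28° = 0 → O_x = 96.9381 × 0.882948 = 85.59 kN.
ΣF_y = 0: O_y + T·sin28° − 35 − 25 − 35 = 0 → O_y = 95 − 96.9381 × 0.469472 = 49.49 kN.

T = 96.94 kN, O_x = 85.59 kN, O_y = 49.49 kN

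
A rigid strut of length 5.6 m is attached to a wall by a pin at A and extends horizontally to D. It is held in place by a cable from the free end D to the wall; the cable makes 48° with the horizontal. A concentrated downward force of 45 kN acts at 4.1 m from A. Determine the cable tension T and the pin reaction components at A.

T = 44.33 kN, A_x = 29.67 kN, A_y = 12.05 kN

ΣM about A: T·sin48°·5.6 − 45·4.1 = 0 → T = 184.5/(5.6·0.743145) = 44.3338 ≈ 44.33 kN.
ΣF_x = 0: A_x − T·cos48° = 0 → A_x = 44.3338 × 0.669131 = 29.67 kN.
ΣF_y = 0: A_y + T·sin48° − 45 = 0 → A_y = 45 − 44.3338 × 0.743145 = 12.05 kN.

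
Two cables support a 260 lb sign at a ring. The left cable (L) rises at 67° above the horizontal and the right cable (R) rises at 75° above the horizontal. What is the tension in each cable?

T_L = 109.3 lb, T_R = 165.0 lb

ΣF_x = 0: −T_L·cos67° + T_R·cos75° = 0 → T_R = 1.50967·T_L.
ΣF_y = 0: T_L·sin67° + T_R·sin75° = 260.
Substitute: T_L·(0.920505 + 1.50967·0.965926) = 260 → T_L = 109.302 ≈ 109.3 lb.
Then T_R = 1.50967 × 109.302 = 165.0 lb.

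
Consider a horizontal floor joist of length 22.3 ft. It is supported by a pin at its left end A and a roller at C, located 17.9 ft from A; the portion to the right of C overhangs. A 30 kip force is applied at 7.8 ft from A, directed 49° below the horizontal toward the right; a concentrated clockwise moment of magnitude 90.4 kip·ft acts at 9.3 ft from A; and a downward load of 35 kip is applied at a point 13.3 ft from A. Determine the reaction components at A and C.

Moments about A: C_y·17.9 − 30·sin49°·7.8 − 90.4 − 35·13.3 = 0 → C_y = 732.502/17.9 = 40.9219 ≈ 40.92 kip.
ΣF_y = 0: A_y + 40.9219 − 30·sin49° − 35 = 0 → A_y = 16.72 kip.
ΣF_x = 0: A_x + 30·cos49° = 0 → A_x = -19.68 kip.

A_x = -19.68 kip, A_y = 16.72 kip, C_y = 40.92 kip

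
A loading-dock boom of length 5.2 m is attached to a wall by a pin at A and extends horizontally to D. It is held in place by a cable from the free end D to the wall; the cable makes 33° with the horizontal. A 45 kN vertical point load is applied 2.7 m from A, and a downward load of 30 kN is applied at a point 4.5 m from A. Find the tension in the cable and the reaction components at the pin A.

ΣM about A: T·sin33°·5.2 − 45·2.7 − 30·4.5 = 0 → T = 256.5/(5.2·0.544639) = 90.5681 ≈ 90.57 kN.
ΣF_x = 0: A_x − T·cos33° = 0 → A_x = 90.5681 × 0.838671 = 75.96 kN.
ΣF_y = 0: A_y + T·sin33° − 45 − 30 = 0 → A_y = 75 − 90.5681 × 0.544639 = 25.67 kN.

T = 90.57 kN, A_x = 75.96 kN, A_y = 25.67 kN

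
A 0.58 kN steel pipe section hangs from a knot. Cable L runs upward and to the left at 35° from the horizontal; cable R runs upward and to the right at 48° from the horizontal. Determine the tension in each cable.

ΣF_x = 0: −T_L·cos35° + T_R·cos48° = 0 → T_R = 1.2242·T_L.
ΣF_y = 0: T_L·sin35° + T_R·sin48° = 0.58.
Substitute: T_L·(0.573576 + 1.2242·0.743145) = 0.58 → T_L = 0.391011 ≈ 0.3910 kN.
Then T_R = 1.2242 × 0.391011 = 0.4787 kN.

T_L = 0.3910 kN, T_R = 0.4787 kN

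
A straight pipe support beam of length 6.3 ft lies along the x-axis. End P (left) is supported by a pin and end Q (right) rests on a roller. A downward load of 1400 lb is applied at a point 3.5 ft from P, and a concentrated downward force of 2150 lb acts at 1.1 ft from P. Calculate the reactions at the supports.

P_x = 0, P_y = 2397 lb, Q_y = 1153 lb

Taking moments about P: Q_y·6.3 − 1400·3.5 − 2150·1.1 = 0 → Q_y = 7265/6.3 = 1153.17 ≈ 1153 lb.
ΣF_y = 0: P_y + 1153.17 − 1400 − 2150 = 0 → P_y = 2397 lb.
ΣF_x = 0: no horizontal applied forces, so P_x = 0.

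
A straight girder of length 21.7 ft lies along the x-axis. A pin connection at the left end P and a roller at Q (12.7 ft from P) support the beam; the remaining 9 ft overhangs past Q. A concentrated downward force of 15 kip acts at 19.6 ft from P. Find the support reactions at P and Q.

P_x = 0, P_y = -8.150 kip, Q_y = 23.15 kip

Taking moments about P: Q_y·12.7 − 15·19.6 = 0 → Q_y = 294/12.7 = 23.1496 ≈ 23.15 kip.
ΣF_y = 0: P_y + 23.1496 − 15 = 0 → P_y = -8.150 kip.
ΣF_x = 0: no horizontal applied forces, so P_x = 0.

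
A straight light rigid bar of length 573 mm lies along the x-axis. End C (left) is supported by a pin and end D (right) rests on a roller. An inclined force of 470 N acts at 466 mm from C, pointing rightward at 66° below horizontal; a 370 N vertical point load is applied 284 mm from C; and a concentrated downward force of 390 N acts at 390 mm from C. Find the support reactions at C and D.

C_x = -191.2 N, C_y = 391.3 N, D_y = 798.0 N

Moments about C: D_y·573 − 470·sin66°·466 − 370·284 − 390·390 = 0 → D_y = 457265/573 = 798.019 ≈ 798.0 N.
ΣF_y = 0: C_y + 798.019 − 470·sin66° − 370 − 390 = 0 → C_y = 391.3 N.
ΣF_x = 0: C_x + 470·cos66° = 0 → C_x = -191.2 N.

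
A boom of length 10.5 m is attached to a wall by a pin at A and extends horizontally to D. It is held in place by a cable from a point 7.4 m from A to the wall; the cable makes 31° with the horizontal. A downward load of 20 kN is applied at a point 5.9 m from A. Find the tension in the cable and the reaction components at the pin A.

ΣM about A: T·sin31°·7.4 − 20·5.9 = 0 → T = 118/(7.4·0.515038) = 30.9607 ≈ 30.96 kN.
ΣF_x = 0: A_x − T·cos31° = 0 → A_x = 30.9607 × 0.857167 = 26.54 kN.
ΣF_y = 0: A_y + T·sin31° − 20 = 0 → A_y = 20 − 30.9607 × 0.515038 = 4.054 kN.

T = 30.96 kN, A_x = 26.54 kN, A_y = 4.054 kN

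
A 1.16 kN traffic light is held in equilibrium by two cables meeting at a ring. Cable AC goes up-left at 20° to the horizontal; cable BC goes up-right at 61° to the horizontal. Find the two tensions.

T_AC = 0.5694 kN, T_BC = 1.104 kN

ΣF_x = 0: −T_AC·cos20° + T_BC·cos61° = 0 → T_BC = 1.93827·T_AC.
ΣF_y = 0: T_AC·sin20° + T_BC·sin61° = 1.16.
Substitute: T_AC·(0.34202 + 1.93827·0.87462) = 1.16 → T_AC = 0.56939 ≈ 0.5694 kN.
Then T_BC = 1.93827 × 0.56939 = 1.104 kN.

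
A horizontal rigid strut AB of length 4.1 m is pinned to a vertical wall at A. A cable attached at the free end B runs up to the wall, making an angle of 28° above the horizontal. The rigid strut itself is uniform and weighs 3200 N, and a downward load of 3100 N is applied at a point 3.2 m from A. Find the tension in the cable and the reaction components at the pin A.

ΣM about A: T·sin28°·4.1 − 3200·2.05 − 3100·3.2 = 0 → T = 16480/(4.1·0.469472) = 8561.77 ≈ 8562 N.
ΣF_x = 0: A_x − T·cos28° = 0 → A_x = 8561.77 × 0.882948 = 7560 N.
ΣF_y = 0: A_y + T·sin28° − 3200 − 3100 = 0 → A_y = 6300 − 8561.77 × 0.469472 = 2280 N.

T = 8562 N, A_x = 7560 N, A_y = 2280 N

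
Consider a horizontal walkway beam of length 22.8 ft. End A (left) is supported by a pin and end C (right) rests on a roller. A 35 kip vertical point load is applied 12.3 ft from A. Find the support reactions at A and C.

ΣM about A: C_y·22.8 − 35·12.3 = 0 → C_y = 430.5/22.8 = 18.8816 ≈ 18.88 kip.
ΣF_y = 0: A_y + 18.8816 − 35 = 0 → A_y = 16.12 kip.
ΣF_x = 0: no horizontal applied forces, so A_x = 0.

A_x = 0, A_y = 16.12 kip, C_y = 18.88 kip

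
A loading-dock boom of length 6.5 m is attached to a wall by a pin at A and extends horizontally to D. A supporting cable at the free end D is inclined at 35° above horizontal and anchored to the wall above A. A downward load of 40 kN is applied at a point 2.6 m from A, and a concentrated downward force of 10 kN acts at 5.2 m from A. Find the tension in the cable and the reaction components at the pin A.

T = 41.84 kN, A_x = 34.28 kN, A_y = 26.00 kN

ΣM about A: T·sin35°·6.5 − 40·2.6 − 10·5.2 = 0 → T = 156/(6.5·0.573576) = 41.8428 ≈ 41.84 kN.
ΣF_x = 0: A_x − T·cos35° = 0 → A_x = 41.8428 × 0.819152 = 34.28 kN.
ΣF_y = 0: A_y + T·sin35° − 40 − 10 = 0 → A_y = 50 − 41.8428 × 0.573576 = 26.00 kN.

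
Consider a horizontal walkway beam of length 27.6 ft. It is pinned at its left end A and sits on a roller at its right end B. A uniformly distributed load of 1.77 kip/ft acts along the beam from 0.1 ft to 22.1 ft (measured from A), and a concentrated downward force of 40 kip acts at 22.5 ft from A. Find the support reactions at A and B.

A_x = 0, A_y = 30.67 kip, B_y = 48.27 kip

Resultant of the distributed load: 1.77 × 22 = 38.94 kip at 11.1 ft from A.
Taking moments about A: B_y·27.6 − (1.77·22)·11.1 − 40·22.5 = 0 → B_y = 1332.234/27.6 = 48.2693 ≈ 48.27 kip.
ΣF_y = 0: A_y + 48.2693 − 1.77·22 − 40 = 0 → A_y = 30.67 kip.
ΣF_x = 0: no horizontal applied forces, so A_x = 0.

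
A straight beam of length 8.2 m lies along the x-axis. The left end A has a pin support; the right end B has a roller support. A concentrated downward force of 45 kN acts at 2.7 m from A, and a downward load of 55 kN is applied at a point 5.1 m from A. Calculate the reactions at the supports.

Moments about A: B_y·8.2 − 45·2.7 − 55·5.1 = 0 → B_y = 402/8.2 = 49.0244 ≈ 49.02 kN.
ΣF_y = 0: A_y + 49.0244 − 45 − 55 = 0 → A_y = 50.98 kN.
ΣF_x = 0: no horizontal applied forces, so A_x = 0.

A_x = 0, A_y = 50.98 kN, B_y = 49.02 kN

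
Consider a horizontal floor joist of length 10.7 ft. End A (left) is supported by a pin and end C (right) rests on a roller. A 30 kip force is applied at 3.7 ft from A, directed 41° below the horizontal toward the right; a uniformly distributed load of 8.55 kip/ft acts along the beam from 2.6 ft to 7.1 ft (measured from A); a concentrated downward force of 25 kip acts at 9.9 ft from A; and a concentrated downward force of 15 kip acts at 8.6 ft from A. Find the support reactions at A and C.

Resultant of the distributed load: 8.55 × 4.5 = 38.475 kip at 4.85 ft from A.
Moments about A: C_y·10.7 − 30·sin41°·3.7 − (8.55·4.5)·4.85 − 25·9.9 − 15·8.6 = 0 → C_y = 635.926/10.7 = 59.4323 ≈ 59.43 kip.
ΣF_y = 0: A_y + 59.4323 − 30·sin41° − 8.55·4.5 − 25 − 15 = 0 → A_y = 38.72 kip.
ΣF_x = 0: A_x + 30·cos41° = 0 → A_x = -22.64 kip.

A_x = -22.64 kip, A_y = 38.72 kip, C_y = 59.43 kip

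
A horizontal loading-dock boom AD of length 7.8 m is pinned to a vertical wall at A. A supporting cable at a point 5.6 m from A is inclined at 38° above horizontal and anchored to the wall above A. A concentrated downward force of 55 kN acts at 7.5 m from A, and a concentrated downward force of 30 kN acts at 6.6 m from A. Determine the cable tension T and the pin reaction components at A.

ΣM about A: T·sin38°·5.6 − 55·7.5 − 30·6.6 = 0 → T = 610.5/(5.6·0.615661) = 177.074 ≈ 177.1 kN.
ΣF_x = 0: A_x − T·cos38° = 0 → A_x = 177.074 × 0.788011 = 139.5 kN.
ΣF_y = 0: A_y + T·sin38° − 55 − 30 = 0 → A_y = 85 − 177.074 × 0.615661 = -24.02 kN.

T = 177.1 kN, A_x = 139.5 kN, A_y = -24.02 kN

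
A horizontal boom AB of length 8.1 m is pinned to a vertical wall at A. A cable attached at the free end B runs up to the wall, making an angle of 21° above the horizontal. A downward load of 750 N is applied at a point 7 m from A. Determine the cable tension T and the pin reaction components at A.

ΣM about A: T·sin21°·8.1 − 750·7 = 0 → T = 5250/(8.1·0.358368) = 1808.61 ≈ 1809 N.
ΣF_x = 0: A_x − T·cos21° = 0 → A_x = 1808.61 × 0.93358 = 1688 N.
ΣF_y = 0: A_y + T·sin21° − 750 = 0 → A_y = 750 − 1808.61 × 0.358368 = 101.9 N.

T = 1809 N, A_x = 1688 N, A_y = 101.9 N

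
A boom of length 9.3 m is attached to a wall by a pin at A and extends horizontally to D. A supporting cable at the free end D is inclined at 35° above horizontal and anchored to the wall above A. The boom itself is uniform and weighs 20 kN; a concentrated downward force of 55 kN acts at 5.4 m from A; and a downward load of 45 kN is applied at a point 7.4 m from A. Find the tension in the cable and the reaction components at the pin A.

T = 135.5 kN, A_x = 111.0 kN, A_y = 42.26 kN

ΣM about A: T·sin35°·9.3 − 20·4.65 − 55·5.4 − 45·7.4 = 0 → T = 723/(9.3·0.573576) = 135.539 ≈ 135.5 kN.
ΣF_x = 0: A_x − T·cos35° = 0 → A_x = 135.539 × 0.819152 = 111.0 kN.
ΣF_y = 0: A_y + T·sin35° − 20 − 55 − 45 = 0 → A_y = 120 − 135.539 × 0.573576 = 42.26 kN.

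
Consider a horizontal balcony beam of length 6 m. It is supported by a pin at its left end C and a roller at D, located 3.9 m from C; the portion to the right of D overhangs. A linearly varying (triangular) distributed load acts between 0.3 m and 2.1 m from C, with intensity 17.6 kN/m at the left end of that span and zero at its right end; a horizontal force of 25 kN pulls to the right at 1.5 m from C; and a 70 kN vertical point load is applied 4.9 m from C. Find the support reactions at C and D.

C_x = -25.00 kN, C_y = -5.764 kN, D_y = 91.60 kN

Resultant of the triangular load: ½ × 17.6 × 1.8 = 15.84 kN, acting at 0.9 m from C (one-third of the span from the peak).
Moments about C: D_y·3.9 − (½·17.6·1.8)·0.9 − 70·4.9 = 0 → D_y = 357.256/3.9 = 91.6041 ≈ 91.60 kN.
ΣF_y = 0: C_y + 91.6041 − ½·17.6·1.8 − 70 = 0 → C_y = -5.764 kN.
ΣF_x = 0: C_x + 25 = 0 → C_x = -25.00 kN.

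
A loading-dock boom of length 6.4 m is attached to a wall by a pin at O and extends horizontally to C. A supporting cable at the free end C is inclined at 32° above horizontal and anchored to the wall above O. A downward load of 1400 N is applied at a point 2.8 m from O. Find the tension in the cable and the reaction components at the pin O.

T = 1156 N, O_x = 980.2 N, O_y = 787.5 N

ΣM about O: T·sin32°·6.4 − 1400·2.8 = 0 → T = 3920/(6.4·0.529919) = 1155.84 ≈ 1156 N.
ΣF_x = 0: O_x − T·cos32° = 0 → O_x = 1155.84 × 0.848048 = 980.2 N.
ΣF_y = 0: O_y + T·sin32° − 1400 = 0 → O_y = 1400 − 1155.84 × 0.529919 = 787.5 N.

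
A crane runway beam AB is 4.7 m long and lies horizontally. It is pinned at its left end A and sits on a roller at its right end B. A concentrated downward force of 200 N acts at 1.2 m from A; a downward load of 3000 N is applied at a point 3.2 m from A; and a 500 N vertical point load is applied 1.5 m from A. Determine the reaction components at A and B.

A_x = 0, A_y = 1447 N, B_y = 2253 N

Moments about A: B_y·4.7 − 200·1.2 − 3000·3.2 − 500·1.5 = 0 → B_y = 10590/4.7 = 2253.19 ≈ 2253 N.
ΣF_y = 0: A_y + 2253.19 − 200 − 3000 − 500 = 0 → A_y = 1447 N.
ΣF_x = 0: no horizontal applied forces, so A_x = 0.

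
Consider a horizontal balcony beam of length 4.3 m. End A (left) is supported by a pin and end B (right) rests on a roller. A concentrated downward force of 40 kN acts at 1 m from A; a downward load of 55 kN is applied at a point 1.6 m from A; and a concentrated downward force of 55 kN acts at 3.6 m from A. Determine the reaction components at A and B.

Taking moments about A: B_y·4.3 − 40·1 − 55·1.6 − 55·3.6 = 0 → B_y = 326/4.3 = 75.814 ≈ 75.81 kN.
ΣF_y = 0: A_y + 75.814 − 40 − 55 − 55 = 0 → A_y = 74.19 kN.
ΣF_x = 0: no horizontal applied forces, so A_x = 0.

A_x = 0, A_y = 74.19 kN, B_y = 75.81 kN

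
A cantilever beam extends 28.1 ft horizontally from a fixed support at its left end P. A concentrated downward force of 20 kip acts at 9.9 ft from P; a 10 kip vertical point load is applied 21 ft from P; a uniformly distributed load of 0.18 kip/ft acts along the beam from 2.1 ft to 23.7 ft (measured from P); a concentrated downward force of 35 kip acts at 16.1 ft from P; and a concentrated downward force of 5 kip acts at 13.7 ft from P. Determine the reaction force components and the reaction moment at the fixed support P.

Resultant of the distributed load: 0.18 × 21.6 = 3.888 kip at 12.9 ft from P.
ΣF_x = 0: P_x = 0.
ΣF_y = 0: P_y − 20 − 10 − 0.18·21.6 − 35 − 5 = 0 → P_y = 73.89 kip.
ΣM about P: M_P − 20·9.9 − 10·21 − (0.18·21.6)·12.9 − 35·16.1 − 5·13.7 = 0 → M_P = 1090 kip·ft.

P_x = 0, P_y = 73.89 kip, M_P = 1090 kip·ft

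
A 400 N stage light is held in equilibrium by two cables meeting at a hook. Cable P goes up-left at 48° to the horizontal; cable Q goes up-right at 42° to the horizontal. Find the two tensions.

ΣF_x = 0: −T_P·cos48° + T_Q·cos42° = 0 → T_Q = 0.900404·T_P.
ΣF_y = 0: T_P·sin48° + T_Q·sin42° = 400.
Substitute: T_P·(0.743145 + 0.900404·0.669131) = 400 → T_P = 297.258 ≈ 297.3 N.
Then T_Q = 0.900404 × 297.258 = 267.7 N.

T_P = 297.3 N, T_Q = 267.7 N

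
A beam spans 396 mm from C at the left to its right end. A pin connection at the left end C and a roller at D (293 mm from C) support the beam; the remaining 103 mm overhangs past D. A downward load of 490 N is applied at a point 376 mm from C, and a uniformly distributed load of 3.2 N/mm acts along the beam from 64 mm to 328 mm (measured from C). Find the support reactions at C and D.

Resultant of the distributed load: 3.2 × 264 = 844.8 N at 196 mm from C.
Taking moments about C: D_y·293 − 490·376 − (3.2·264)·196 = 0 → D_y = 349820.8/293 = 1193.93 ≈ 1194 N.
ΣF_y = 0: C_y + 1193.93 − 490 − 3.2·264 = 0 → C_y = 140.9 N.
ΣF_x = 0: no horizontal applied forces, so C_x = 0.

C_x = 0, C_y = 140.9 N, D_y = 1194 N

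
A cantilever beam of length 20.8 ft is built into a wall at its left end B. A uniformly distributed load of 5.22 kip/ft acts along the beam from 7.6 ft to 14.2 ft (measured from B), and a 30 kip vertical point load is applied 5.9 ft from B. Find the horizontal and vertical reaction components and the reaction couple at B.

B_x = 0, B_y = 64.45 kip, M_B = 552.5 kip·ft

Resultant of the distributed load: 5.22 × 6.6 = 34.452 kip at 10.9 ft from B.
ΣF_x = 0: B_x = 0.
ΣF_y = 0: B_y − 5.22·6.6 − 30 = 0 → B_y = 64.45 kip.
ΣM about B: M_B − (5.22·6.6)·10.9 − 30·5.9 = 0 → M_B = 552.5 kip·ft.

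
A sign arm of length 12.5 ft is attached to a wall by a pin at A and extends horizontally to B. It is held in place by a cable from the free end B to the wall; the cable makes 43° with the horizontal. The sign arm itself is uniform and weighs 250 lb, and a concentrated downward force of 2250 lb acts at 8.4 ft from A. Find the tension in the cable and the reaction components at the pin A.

T = 2400 lb, A_x = 1755 lb, A_y = 863.0 lb

ΣM about A: T·sin43°·12.5 − 250·6.25 − 2250·8.4 = 0 → T = 20462.5/(12.5·0.681998) = 2400.3 ≈ 2400 lb.
ΣF_x = 0: A_x − T·cos43° = 0 → A_x = 2400.3 × 0.731354 = 1755 lb.
ΣF_y = 0: A_y + T·sin43° − 250 − 2250 = 0 → A_y = 2500 − 2400.3 × 0.681998 = 863.0 lb.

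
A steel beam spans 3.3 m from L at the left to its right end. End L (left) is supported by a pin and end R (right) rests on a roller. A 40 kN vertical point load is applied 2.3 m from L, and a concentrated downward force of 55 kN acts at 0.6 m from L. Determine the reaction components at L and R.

L_x = 0, L_y = 57.12 kN, R_y = 37.88 kN

Taking moments about L: R_y·3.3 − 40·2.3 − 55·0.6 = 0 → R_y = 125/3.3 = 37.8788 ≈ 37.88 kN.
ΣF_y = 0: L_y + 37.8788 − 40 − 55 = 0 → L_y = 57.12 kN.
ΣF_x = 0: no horizontal applied forces, so L_x = 0.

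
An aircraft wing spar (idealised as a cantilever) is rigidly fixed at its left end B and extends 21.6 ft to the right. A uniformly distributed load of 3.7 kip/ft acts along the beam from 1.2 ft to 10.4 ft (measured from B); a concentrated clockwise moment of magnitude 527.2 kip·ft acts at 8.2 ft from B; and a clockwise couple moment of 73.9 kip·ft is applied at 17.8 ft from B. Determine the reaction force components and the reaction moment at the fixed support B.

B_x = 0, B_y = 34.04 kip, M_B = 798.5 kip·ft

Resultant of the distributed load: 3.7 × 9.2 = 34.04 kip at 5.8 ft from B.
ΣF_x = 0: B_x = 0.
ΣF_y = 0: B_y − 3.7·9.2 = 0 → B_y = 34.04 kip.
ΣM about B: M_B − (3.7·9.2)·5.8 − 527.2 − 73.9 = 0 → M_B = 798.5 kip·ft.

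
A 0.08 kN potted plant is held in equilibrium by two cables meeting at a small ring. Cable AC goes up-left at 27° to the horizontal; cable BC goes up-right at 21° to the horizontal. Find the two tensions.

ΣF_x = 0: −T_AC·cos27° + T_BC·cos21° = 0 → T_BC = 0.954397·T_AC.
ΣF_y = 0: T_AC·sin27° + T_BC·sin21° = 0.08.
Substitute: T_AC·(0.45399 + 0.954397·0.358368) = 0.08 → T_AC = 0.100501 ≈ 0.1005 kN.
Then T_BC = 0.954397 × 0.100501 = 0.09592 kN.

T_AC = 0.1005 kN, T_BC = 0.09592 kN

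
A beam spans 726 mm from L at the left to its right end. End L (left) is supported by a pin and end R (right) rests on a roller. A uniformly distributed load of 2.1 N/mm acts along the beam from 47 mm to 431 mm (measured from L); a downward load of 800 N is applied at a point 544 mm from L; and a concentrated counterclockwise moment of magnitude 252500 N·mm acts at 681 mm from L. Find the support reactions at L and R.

Resultant of the distributed load: 2.1 × 384 = 806.4 N at 239 mm from L.
Moments about L: R_y·726 − (2.1·384)·239 − 800·544 + 252500 = 0 → R_y = 375429.6/726 = 517.121 ≈ 517.1 N.
ΣF_y = 0: L_y + 517.121 − 2.1·384 − 800 = 0 → L_y = 1089 N.
ΣF_x = 0: no horizontal applied forces, so L_x = 0.

L_x = 0, L_y = 1089 N, R_y = 517.1 N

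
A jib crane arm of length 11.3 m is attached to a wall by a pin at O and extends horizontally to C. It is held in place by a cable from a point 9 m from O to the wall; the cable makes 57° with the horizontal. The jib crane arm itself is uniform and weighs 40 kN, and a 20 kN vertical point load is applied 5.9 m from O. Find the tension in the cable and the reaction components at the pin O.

T = 45.57 kN, O_x = 24.82 kN, O_y = 21.78 kN

ΣM about O: T·sin57°·9 − 40·5.65 − 20·5.9 = 0 → T = 344/(9·0.838671) = 45.5748 ≈ 45.57 kN.
ΣF_x = 0: O_x − T·cos57° = 0 → O_x = 45.5748 × 0.544639 = 24.82 kN.
ΣF_y = 0: O_y + T·sin57° − 40 − 20 = 0 → O_y = 60 − 45.5748 × 0.838671 = 21.78 kN.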